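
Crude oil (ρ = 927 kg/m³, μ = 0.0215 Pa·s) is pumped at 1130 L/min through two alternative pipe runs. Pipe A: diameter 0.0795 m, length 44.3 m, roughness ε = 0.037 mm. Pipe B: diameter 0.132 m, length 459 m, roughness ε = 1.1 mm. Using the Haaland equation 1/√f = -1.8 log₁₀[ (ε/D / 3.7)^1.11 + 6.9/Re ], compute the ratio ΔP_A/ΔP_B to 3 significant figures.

Pipe A: V = Q/A = 0.01883/0.004964 = 3.794 m/s; Re = 1.301e+04; ε/D = 0.000465; Haaland → f = 0.02943; ΔP_A = f(L/D)(ρV²/2) = 1.094e+05 Pa.
Pipe B: V = Q/A = 0.01883/0.01368 = 1.376 m/s; Re = 7833; ε/D = 0.00833; Haaland → f = 0.04259; ΔP_B = f(L/D)(ρV²/2) = 1.3e+05 Pa.
ΔP_A/ΔP_B = 1.094e+05/1.3e+05 = 0.841.

ΔP_A/ΔP_B ≈ 0.841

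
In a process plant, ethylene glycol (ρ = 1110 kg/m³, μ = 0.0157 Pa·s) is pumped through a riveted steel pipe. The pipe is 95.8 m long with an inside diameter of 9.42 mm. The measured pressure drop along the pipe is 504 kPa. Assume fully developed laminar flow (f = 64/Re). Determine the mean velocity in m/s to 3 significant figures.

V ≈ 0.929 m/s

For laminar flow, f = 64/Re with Re = ρVD/μ, so Darcy-Weisbach reduces to ΔP = 32μLV/D². Solving for V: V = ΔP·D²/(32μL) = 5.04e+05·(0.00942)²/(32·0.0157·95.8) = 0.9292 m/s.
Check: Re = ρVD/μ = 1110·0.9292·0.00942/0.0157 = 618.9 < 2300, so the laminar assumption holds.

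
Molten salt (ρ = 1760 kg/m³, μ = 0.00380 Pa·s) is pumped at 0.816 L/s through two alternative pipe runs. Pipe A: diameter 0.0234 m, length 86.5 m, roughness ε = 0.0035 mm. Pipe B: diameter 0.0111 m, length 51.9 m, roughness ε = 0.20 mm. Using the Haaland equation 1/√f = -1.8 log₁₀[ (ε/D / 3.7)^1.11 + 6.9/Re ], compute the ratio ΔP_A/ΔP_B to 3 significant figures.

Pipe A: V = Q/A = 0.000816/0.0004301 = 1.897 m/s; Re = 2.056e+04; ε/D = 0.00015; Haaland → f = 0.02582; ΔP_A = f(L/D)(ρV²/2) = 3.024e+05 Pa.
Pipe B: V = Q/A = 0.000816/9.677e-05 = 8.432 m/s; Re = 4.335e+04; ε/D = 0.018; Haaland → f = 0.04776; ΔP_B = f(L/D)(ρV²/2) = 1.397e+07 Pa.
ΔP_A/ΔP_B = 3.024e+05/1.397e+07 = 0.0216.

ΔP_A/ΔP_B ≈ 0.0216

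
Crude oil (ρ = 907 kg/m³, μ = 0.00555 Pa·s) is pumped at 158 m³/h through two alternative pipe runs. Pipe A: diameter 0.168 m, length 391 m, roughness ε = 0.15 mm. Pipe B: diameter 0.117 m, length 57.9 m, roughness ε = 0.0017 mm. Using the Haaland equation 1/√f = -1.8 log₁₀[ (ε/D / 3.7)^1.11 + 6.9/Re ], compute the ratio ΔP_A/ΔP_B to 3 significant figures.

Pipe A: V = Q/A = 0.04389/0.02217 = 1.98 m/s; Re = 5.436e+04; ε/D = 0.000893; Haaland → f = 0.02316; ΔP_A = f(L/D)(ρV²/2) = 9.581e+04 Pa.
Pipe B: V = Q/A = 0.04389/0.01075 = 4.082 m/s; Re = 7.805e+04; ε/D = 1.45e-05; Haaland → f = 0.01883; ΔP_B = f(L/D)(ρV²/2) = 7.042e+04 Pa.
ΔP_A/ΔP_B = 9.581e+04/7.042e+04 = 1.36.

ΔP_A/ΔP_B ≈ 1.36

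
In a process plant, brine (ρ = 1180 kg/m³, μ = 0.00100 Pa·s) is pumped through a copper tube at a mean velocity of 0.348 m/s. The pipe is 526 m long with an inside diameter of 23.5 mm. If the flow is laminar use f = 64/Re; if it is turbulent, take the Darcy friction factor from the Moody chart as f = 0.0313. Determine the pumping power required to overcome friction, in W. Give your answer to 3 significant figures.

Reynolds number Re = ρVD/μ = 1180 · 0.348 · 0.0235 / 0.001 = 9650.
Re > 4000 → turbulent; use the Moody-chart value f = 0.0313.
Darcy-Weisbach: ΔP = f(L/D)(ρV²/2) = 0.0313·(526/0.0235)·(1180·0.348²/2) = 0.0313·2.238e+04·71.45 = 5.006e+04 Pa.
Q = V·A = 0.348·0.0004337 = 0.0001509 m³/s.
Pumping power P = QΔP = 0.0001509·5.006e+04 = 7.556 W = 7.56 W.

P ≈ 7.56 W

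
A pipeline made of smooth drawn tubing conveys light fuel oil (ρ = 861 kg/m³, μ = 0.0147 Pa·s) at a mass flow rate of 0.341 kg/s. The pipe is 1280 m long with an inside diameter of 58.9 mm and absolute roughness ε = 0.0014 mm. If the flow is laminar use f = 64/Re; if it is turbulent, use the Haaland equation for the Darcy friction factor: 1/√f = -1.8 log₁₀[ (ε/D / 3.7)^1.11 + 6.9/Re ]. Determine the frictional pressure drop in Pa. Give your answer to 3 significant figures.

A = πD²/4 = π(0.0589)²/4 = 0.002725 m²; mean velocity V = ṁ/(ρA) = 0.341/(861 · 0.002725) = 0.1454 m/s.
Reynolds number Re = ρVD/μ = 861 · 0.1454 · 0.0589 / 0.0147 = 501.5.
Re < 2300 → laminar flow, so f = 64/Re = 64/501.5 = 0.1276 (the turbulent correlation is not needed).
Darcy-Weisbach: ΔP = f(L/D)(ρV²/2) = 0.1276·(1280/0.0589)·(861·0.1454²/2) = 0.1276·2.173e+04·9.096 = 2.523e+04 Pa.

ΔP ≈ 25200 Pa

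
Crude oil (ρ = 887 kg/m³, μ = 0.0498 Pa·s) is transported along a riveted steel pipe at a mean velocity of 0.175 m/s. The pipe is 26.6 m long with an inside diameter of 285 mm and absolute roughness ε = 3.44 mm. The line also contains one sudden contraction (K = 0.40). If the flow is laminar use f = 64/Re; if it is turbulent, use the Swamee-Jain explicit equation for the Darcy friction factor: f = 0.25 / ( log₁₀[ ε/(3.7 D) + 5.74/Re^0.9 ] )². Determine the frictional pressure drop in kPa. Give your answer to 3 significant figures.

ΔP ≈ 0.0968 kPa

Reynolds number Re = ρVD/μ = 887 · 0.175 · 0.285 / 0.0498 = 888.3.
Re < 2300 → laminar flow, so f = 64/Re = 64/888.3 = 0.07204 (the turbulent correlation is not needed).
Total minor-loss coefficient ΣK = 1·0.4 = 0.4.
ΔP = [f·L/D + ΣK]·(ρV²/2) = [0.07204·26.6/0.285 + 0.4]·(887·0.175²/2) = [6.724 + 0.4]·13.58 = 96.76 Pa.
ΔP = 96.76 Pa = 0.0968 kPa.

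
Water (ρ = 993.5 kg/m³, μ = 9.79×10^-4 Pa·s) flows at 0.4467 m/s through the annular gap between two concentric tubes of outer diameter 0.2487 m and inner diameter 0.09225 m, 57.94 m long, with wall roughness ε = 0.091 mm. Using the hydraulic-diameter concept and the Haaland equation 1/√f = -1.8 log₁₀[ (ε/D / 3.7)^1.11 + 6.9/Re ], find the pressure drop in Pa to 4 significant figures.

ΔP ≈ 783.3 Pa

Hydraulic diameter D_h = 4A/P = D_o - D_i = 0.2487 - 0.09225 = 0.1565 m.
Re = ρVD_h/μ = 993.5·0.4467·0.1565/0.000979 = 7.092e+04.
ε/D_h = 9.1e-05/0.1565 = 0.000582; Haaland gives 1/√f = -1.8 log₁₀[6e-05+9.73e-05] = 6.846, so f = 0.02134.
ΔP = f(L/D_h)(ρV²/2) = 0.02134·57.94/0.1565·99.12 = 783.3 Pa.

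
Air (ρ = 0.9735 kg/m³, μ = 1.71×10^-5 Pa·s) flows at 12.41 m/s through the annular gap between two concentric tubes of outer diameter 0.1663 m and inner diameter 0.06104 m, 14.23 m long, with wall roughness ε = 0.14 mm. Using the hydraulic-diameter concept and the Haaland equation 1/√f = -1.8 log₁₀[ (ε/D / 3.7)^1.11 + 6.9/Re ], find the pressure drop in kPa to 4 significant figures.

ΔP ≈ 0.2394 kPa

Hydraulic diameter D_h = 4A/P = D_o - D_i = 0.1663 - 0.06104 = 0.1053 m.
Re = ρVD_h/μ = 0.9735·12.41·0.1053/1.71e-05 = 7.437e+04.
ε/D_h = 0.00014/0.1053 = 0.00133; Haaland gives 1/√f = -1.8 log₁₀[0.00015+9.28e-05] = 6.506, so f = 0.02363.
ΔP = f(L/D_h)(ρV²/2) = 0.02363·14.23/0.1053·74.96 = 239.4 Pa.
ΔP = 0.2394 kPa.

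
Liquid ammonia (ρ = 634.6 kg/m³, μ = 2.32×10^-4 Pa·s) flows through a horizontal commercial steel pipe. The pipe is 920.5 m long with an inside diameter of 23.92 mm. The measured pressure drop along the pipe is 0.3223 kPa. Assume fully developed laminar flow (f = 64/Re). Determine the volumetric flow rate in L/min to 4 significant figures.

For laminar flow, f = 64/Re with Re = ρVD/μ, so Darcy-Weisbach reduces to ΔP = 32μLV/D². Solving for V: V = ΔP·D²/(32μL) = 322.3·(0.02392)²/(32·0.000232·920.5) = 0.02698 m/s.
Check: Re = ρVD/μ = 634.6·0.02698·0.02392/0.000232 = 1766 < 2300, so the laminar assumption holds.
Q = V·A = 0.02698·(π/4·0.02392²) = 1.213e-05 m³/s = 0.7276 L/min.

Q ≈ 0.7276 L/min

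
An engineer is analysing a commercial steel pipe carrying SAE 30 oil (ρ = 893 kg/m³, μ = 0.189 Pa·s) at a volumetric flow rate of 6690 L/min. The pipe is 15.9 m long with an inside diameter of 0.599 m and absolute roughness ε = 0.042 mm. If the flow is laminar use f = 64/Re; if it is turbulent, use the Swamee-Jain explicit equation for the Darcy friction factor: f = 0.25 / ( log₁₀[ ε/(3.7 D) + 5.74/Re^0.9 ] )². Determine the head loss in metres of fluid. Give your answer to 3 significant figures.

Q = 6690 L/min = 6690/60000 = 0.1115 m³/s.
Cross-sectional area A = πD²/4 = π(0.599)²/4 = 0.2818 m²; mean velocity V = Q/A = 0.1115/0.2818 = 0.3957 m/s.
Reynolds number Re = ρVD/μ = 893 · 0.3957 · 0.599 / 0.189 = 1120.
Re < 2300 → laminar flow, so f = 64/Re = 64/1120 = 0.05715 (the turbulent correlation is not needed).
Darcy-Weisbach: ΔP = f(L/D)(ρV²/2) = 0.05715·(15.9/0.599)·(893·0.3957²/2) = 0.05715·26.54·69.9 = 106 Pa.
Head loss h_f = ΔP/(ρg) = 106/(893·9.81) = 0.0121 m.

h_f ≈ 0.0121 m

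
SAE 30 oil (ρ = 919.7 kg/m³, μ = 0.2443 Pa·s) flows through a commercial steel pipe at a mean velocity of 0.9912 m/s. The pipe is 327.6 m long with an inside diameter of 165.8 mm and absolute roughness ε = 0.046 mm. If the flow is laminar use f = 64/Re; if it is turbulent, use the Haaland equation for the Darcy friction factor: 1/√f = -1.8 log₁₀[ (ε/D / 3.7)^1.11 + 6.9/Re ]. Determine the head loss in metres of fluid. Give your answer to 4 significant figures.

h_f ≈ 10.24 m

Reynolds number Re = ρVD/μ = 919.7 · 0.9912 · 0.1658 / 0.244 = 618.7.
Re < 2300 → laminar flow, so f = 64/Re = 64/618.7 = 0.1034 (the turbulent correlation is not needed).
Darcy-Weisbach: ΔP = f(L/D)(ρV²/2) = 0.1034·(327.6/0.1658)·(919.7·0.9912²/2) = 0.1034·1976·451.8 = 9.234e+04 Pa.
Head loss h_f = ΔP/(ρg) = 9.234e+04/(919.7·9.81) = 10.24 m.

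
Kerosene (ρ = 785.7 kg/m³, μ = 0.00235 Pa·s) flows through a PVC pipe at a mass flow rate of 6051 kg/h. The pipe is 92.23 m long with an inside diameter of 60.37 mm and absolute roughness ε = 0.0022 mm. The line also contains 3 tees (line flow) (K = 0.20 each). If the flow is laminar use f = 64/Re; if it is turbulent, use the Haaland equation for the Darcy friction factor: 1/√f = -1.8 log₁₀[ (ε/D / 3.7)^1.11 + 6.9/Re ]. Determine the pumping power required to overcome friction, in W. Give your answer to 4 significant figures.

ṁ = 6051 kg/h = 6051/3600 = 1.681 kg/s.
A = πD²/4 = π(0.06037)²/4 = 0.002862 m²; mean velocity V = ṁ/(ρA) = 1.681/(785.7 · 0.002862) = 0.7474 m/s.
Reynolds number Re = ρVD/μ = 785.7 · 0.7474 · 0.06037 / 0.00235 = 1.509e+04.
Re > 4000 → turbulent. Relative roughness ε/D = 2.2e-06/0.06037 = 3.64e-05. Haaland: 1/√f = -1.8 log₁₀[(3.64e-05/3.7)^1.11 + 6.9/1.509e+04] = -1.8 log₁₀[2.77e-06 + 0.000457] = 6.007, so f = 0.02772.
Total minor-loss coefficient ΣK = 3·0.2 = 0.6.
ΔP = [f·L/D + ΣK]·(ρV²/2) = [0.02772·92.23/0.06037 + 0.6]·(785.7·0.7474²/2) = [42.34 + 0.6]·219.4 = 9423 Pa.
Q = ṁ/ρ = 1.681/785.7 = 0.002139 m³/s.
Pumping power P = QΔP = 0.002139·9423 = 20.158 W = 20.16 W.

P ≈ 20.16 W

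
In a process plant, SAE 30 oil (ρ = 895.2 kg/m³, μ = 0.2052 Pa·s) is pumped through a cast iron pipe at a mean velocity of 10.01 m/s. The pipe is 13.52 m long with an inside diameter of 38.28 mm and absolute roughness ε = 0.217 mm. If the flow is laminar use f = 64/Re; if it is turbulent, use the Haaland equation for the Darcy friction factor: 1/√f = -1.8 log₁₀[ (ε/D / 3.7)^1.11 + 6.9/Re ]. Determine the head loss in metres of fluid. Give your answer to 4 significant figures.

Reynolds number Re = ρVD/μ = 895.2 · 10.01 · 0.03828 / 0.205 = 1672.
Re < 2300 → laminar flow, so f = 64/Re = 64/1672 = 0.03829 (the turbulent correlation is not needed).
Darcy-Weisbach: ΔP = f(L/D)(ρV²/2) = 0.03829·(13.52/0.03828)·(895.2·10.01²/2) = 0.03829·353.2·4.485e+04 = 6.064e+05 Pa.
Head loss h_f = ΔP/(ρg) = 6.064e+05/(895.2·9.81) = 69.06 m.

h_f ≈ 69.06 m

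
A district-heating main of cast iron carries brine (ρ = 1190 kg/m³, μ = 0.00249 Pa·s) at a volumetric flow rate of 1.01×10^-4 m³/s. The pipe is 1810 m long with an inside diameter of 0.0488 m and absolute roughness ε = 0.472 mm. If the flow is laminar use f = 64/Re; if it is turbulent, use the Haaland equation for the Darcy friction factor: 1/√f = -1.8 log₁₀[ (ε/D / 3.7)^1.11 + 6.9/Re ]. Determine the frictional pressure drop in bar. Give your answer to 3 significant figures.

Cross-sectional area A = πD²/4 = π(0.0488)²/4 = 0.00187 m²; mean velocity V = Q/A = 0.000101/0.00187 = 0.054 m/s.
Reynolds number Re = ρVD/μ = 1190 · 0.054 · 0.0488 / 0.00249 = 1259.
Re < 2300 → laminar flow, so f = 64/Re = 64/1259 = 0.05082 (the turbulent correlation is not needed).
Darcy-Weisbach: ΔP = f(L/D)(ρV²/2) = 0.05082·(1810/0.0488)·(1190·0.054²/2) = 0.05082·3.709e+04·1.735 = 3270 Pa.
ΔP = 3270 Pa = 0.0327 bar.

ΔP ≈ 0.0327 bar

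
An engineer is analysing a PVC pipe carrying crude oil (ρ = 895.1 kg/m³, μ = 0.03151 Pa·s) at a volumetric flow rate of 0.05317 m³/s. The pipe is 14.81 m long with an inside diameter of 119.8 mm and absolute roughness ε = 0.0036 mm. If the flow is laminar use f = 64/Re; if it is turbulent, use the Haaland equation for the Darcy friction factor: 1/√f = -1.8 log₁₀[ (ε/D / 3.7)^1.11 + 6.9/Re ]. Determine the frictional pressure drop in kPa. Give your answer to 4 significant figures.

ΔP ≈ 33.57 kPa

Cross-sectional area A = πD²/4 = π(0.1198)²/4 = 0.01127 m²; mean velocity V = Q/A = 0.05317/0.01127 = 4.717 m/s.
Reynolds number Re = ρVD/μ = 895.1 · 4.717 · 0.1198 / 0.0315 = 1.605e+04.
Re > 4000 → turbulent. Relative roughness ε/D = 3.6e-06/0.1198 = 3.01e-05. Haaland: 1/√f = -1.8 log₁₀[(3.01e-05/3.7)^1.11 + 6.9/1.605e+04] = -1.8 log₁₀[2.24e-06 + 0.00043] = 6.056, so f = 0.02727.
Darcy-Weisbach: ΔP = f(L/D)(ρV²/2) = 0.02727·(14.81/0.1198)·(895.1·4.717²/2) = 0.02727·123.6·9958 = 3.357e+04 Pa.
ΔP = 3.357e+04 Pa = 33.57 kPa.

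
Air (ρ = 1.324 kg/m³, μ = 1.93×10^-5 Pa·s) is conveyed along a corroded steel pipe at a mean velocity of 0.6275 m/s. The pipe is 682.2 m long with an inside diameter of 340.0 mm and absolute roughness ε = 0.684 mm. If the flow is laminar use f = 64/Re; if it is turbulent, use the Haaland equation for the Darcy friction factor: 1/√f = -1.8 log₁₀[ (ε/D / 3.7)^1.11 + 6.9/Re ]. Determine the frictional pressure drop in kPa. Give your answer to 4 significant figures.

ΔP ≈ 0.01628 kPa

Reynolds number Re = ρVD/μ = 1.324 · 0.6275 · 0.34 / 1.93e-05 = 1.464e+04.
Re > 4000 → turbulent. Relative roughness ε/D = 0.000684/0.34 = 0.00201. Haaland: 1/√f = -1.8 log₁₀[(0.00201/3.7)^1.11 + 6.9/1.464e+04] = -1.8 log₁₀[0.000238 + 0.000471] = 5.669, so f = 0.03112.
Darcy-Weisbach: ΔP = f(L/D)(ρV²/2) = 0.03112·(682.2/0.34)·(1.324·0.6275²/2) = 0.03112·2006·0.2607 = 16.28 Pa.
ΔP = 16.28 Pa = 0.01628 kPa.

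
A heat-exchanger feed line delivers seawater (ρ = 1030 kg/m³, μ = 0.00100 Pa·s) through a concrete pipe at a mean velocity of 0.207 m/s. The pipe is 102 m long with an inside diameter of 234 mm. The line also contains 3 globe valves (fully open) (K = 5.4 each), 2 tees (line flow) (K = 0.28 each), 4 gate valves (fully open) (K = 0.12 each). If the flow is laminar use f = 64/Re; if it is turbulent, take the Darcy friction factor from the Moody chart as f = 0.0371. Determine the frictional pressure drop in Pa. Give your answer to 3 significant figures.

Reynolds number Re = ρVD/μ = 1030 · 0.207 · 0.234 / 0.001 = 4.989e+04.
Re > 4000 → turbulent; use the Moody-chart value f = 0.0371.
Total minor-loss coefficient ΣK = 3·5.4 + 2·0.28 + 4·0.12 = 17.2.
ΔP = [f·L/D + ΣK]·(ρV²/2) = [0.0371·102/0.234 + 17.2]·(1030·0.207²/2) = [16.17 + 17.2]·22.07 = 737.3 Pa.

ΔP ≈ 737 Pa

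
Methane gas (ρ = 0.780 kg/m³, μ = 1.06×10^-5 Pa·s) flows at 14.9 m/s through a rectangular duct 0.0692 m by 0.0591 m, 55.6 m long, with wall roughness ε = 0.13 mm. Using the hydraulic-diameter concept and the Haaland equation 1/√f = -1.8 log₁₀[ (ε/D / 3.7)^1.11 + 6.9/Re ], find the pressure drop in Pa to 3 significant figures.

ΔP ≈ 1940 Pa

Hydraulic diameter D_h = 4A/P = 4·(0.0692·0.0591)/(2·(0.0692+0.0591)) = 0.01636/0.2566 = 0.06375 m.
Re = ρVD_h/μ = 0.78·14.9·0.06375/1.06e-05 = 6.99e+04.
ε/D_h = 0.00013/0.06375 = 0.00204; Haaland gives 1/√f = -1.8 log₁₀[0.000241+9.87e-05] = 6.243, so f = 0.02566.
ΔP = f(L/D_h)(ρV²/2) = 0.02566·55.6/0.06375·86.58 = 1937 Pa.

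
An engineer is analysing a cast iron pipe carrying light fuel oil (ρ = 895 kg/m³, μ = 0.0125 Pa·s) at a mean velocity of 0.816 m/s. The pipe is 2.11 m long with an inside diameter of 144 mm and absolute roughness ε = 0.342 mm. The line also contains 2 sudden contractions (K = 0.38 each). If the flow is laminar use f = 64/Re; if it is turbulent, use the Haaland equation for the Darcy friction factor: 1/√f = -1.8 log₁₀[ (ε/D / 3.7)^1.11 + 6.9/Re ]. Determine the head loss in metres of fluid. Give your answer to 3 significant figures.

Reynolds number Re = ρVD/μ = 895 · 0.816 · 0.144 / 0.0125 = 8413.
Re > 4000 → turbulent. Relative roughness ε/D = 0.000342/0.144 = 0.00238. Haaland: 1/√f = -1.8 log₁₀[(0.00238/3.7)^1.11 + 6.9/8413] = -1.8 log₁₀[0.000286 + 0.00082] = 5.321, so f = 0.03532.
Total minor-loss coefficient ΣK = 2·0.38 = 0.76.
ΔP = [f·L/D + ΣK]·(ρV²/2) = [0.03532·2.11/0.144 + 0.76]·(895·0.816²/2) = [0.5175 + 0.76]·298 = 380.7 Pa.
Head loss h_f = ΔP/(ρg) = 380.7/(895·9.81) = 0.0434 m.

h_f ≈ 0.0434 m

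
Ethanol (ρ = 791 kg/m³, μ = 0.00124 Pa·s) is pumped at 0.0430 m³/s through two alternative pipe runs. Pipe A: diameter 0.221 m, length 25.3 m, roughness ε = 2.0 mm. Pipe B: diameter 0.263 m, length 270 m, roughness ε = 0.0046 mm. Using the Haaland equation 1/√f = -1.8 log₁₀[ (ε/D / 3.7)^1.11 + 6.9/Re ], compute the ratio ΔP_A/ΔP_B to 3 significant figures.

ΔP_A/ΔP_B ≈ 0.491

Pipe A: V = Q/A = 0.043/0.03836 = 1.121 m/s; Re = 1.58e+05; ε/D = 0.00905; Haaland → f = 0.03711; ΔP_A = f(L/D)(ρV²/2) = 2111 Pa.
Pipe B: V = Q/A = 0.043/0.05433 = 0.7915 m/s; Re = 1.328e+05; ε/D = 1.75e-05; Haaland → f = 0.01689; ΔP_B = f(L/D)(ρV²/2) = 4298 Pa.
ΔP_A/ΔP_B = 2111/4298 = 0.491.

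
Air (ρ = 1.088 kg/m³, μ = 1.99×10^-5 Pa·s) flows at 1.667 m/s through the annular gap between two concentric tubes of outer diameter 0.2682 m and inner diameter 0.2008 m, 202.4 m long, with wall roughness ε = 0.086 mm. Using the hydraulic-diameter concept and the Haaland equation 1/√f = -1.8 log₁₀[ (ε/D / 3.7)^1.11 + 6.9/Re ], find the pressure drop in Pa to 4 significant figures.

ΔP ≈ 166.9 Pa

Hydraulic diameter D_h = 4A/P = D_o - D_i = 0.2682 - 0.2008 = 0.0674 m.
Re = ρVD_h/μ = 1.088·1.667·0.0674/1.99e-05 = 6143.
ε/D_h = 8.6e-05/0.0674 = 0.00128; Haaland gives 1/√f = -1.8 log₁₀[0.000143+0.00112] = 5.215, so f = 0.03677.
ΔP = f(L/D_h)(ρV²/2) = 0.03677·202.4/0.0674·1.512 = 166.9 Pa.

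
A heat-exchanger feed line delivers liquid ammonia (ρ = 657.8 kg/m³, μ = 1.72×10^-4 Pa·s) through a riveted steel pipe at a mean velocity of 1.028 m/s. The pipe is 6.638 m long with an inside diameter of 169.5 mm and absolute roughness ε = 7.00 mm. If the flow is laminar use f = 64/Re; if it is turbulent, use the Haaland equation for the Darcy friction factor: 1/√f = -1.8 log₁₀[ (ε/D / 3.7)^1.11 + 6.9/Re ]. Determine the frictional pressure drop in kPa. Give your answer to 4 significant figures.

Reynolds number Re = ρVD/μ = 657.8 · 1.028 · 0.1695 / 0.000172 = 6.664e+05.
Re > 4000 → turbulent. Relative roughness ε/D = 0.007/0.1695 = 0.0413. Haaland: 1/√f = -1.8 log₁₀[(0.0413/3.7)^1.11 + 6.9/6.664e+05] = -1.8 log₁₀[0.00681 + 1.04e-05] = 3.899, so f = 0.06576.
Darcy-Weisbach: ΔP = f(L/D)(ρV²/2) = 0.06576·(6.638/0.1695)·(657.8·1.028²/2) = 0.06576·39.16·347.6 = 895.2 Pa.
ΔP = 895.2 Pa = 0.8952 kPa.

ΔP ≈ 0.8952 kPa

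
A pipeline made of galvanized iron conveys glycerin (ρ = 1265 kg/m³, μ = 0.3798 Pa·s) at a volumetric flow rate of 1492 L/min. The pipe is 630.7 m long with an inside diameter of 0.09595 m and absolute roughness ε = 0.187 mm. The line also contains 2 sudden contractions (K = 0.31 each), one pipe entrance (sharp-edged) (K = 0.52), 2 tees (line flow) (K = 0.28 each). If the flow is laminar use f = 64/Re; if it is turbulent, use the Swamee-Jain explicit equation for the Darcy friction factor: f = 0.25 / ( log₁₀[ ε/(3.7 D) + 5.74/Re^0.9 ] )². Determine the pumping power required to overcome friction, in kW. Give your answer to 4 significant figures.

P ≈ 71.52 kW

Q = 1492 L/min = 1492/60000 = 0.02487 m³/s.
Cross-sectional area A = πD²/4 = π(0.09595)²/4 = 0.007231 m²; mean velocity V = Q/A = 0.02487/0.007231 = 3.439 m/s.
Reynolds number Re = ρVD/μ = 1265 · 3.439 · 0.09595 / 0.38 = 1099.
Re < 2300 → laminar flow, so f = 64/Re = 64/1099 = 0.05823 (the turbulent correlation is not needed).
Total minor-loss coefficient ΣK = 2·0.31 + 1·0.52 + 2·0.28 = 1.7.
ΔP = [f·L/D + ΣK]·(ρV²/2) = [0.05823·630.7/0.09595 + 1.7]·(1265·3.439²/2) = [382.8 + 1.7]·7481 = 2.876e+06 Pa.
Pumping power P = QΔP = 0.02487·2.876e+06 = 71518 W = 71.52 kW.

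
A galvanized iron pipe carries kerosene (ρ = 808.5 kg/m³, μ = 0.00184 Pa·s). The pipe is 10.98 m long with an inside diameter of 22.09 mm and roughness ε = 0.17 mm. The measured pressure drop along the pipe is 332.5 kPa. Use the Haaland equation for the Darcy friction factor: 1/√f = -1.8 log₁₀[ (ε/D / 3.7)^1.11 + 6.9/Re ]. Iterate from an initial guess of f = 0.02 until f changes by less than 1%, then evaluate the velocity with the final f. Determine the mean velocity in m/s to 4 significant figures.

V ≈ 6.798 m/s

Rearranging Darcy-Weisbach: V = √(2·ΔP·D/(f·L·ρ)). With ε/D = 0.00017/0.02209 = 0.0077, iterate starting from f = 0.02:
  f = 0.02 → V = √(2·3.325e+05·0.02209/(0.02·10.98·808.5)) = 9.096 m/s; Re = ρVD/μ = 8.829e+04; f → 0.03556
  f = 0.03556 → V = 6.821 m/s; Re = 6.621e+04; f → 0.0358
Converged (Δf/f < 1%). With the final f = 0.0358: V = √(2·3.325e+05·0.02209/(0.0358·10.98·808.5)) = 6.798 m/s.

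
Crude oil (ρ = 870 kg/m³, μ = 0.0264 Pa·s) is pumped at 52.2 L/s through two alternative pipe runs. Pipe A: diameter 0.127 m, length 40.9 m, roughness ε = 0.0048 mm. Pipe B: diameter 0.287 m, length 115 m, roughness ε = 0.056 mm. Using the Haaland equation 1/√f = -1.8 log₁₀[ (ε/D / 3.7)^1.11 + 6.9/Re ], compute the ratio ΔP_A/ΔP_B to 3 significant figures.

Pipe A: V = Q/A = 0.0522/0.01267 = 4.121 m/s; Re = 1.725e+04; ε/D = 3.78e-05; Haaland → f = 0.02678; ΔP_A = f(L/D)(ρV²/2) = 6.371e+04 Pa.
Pipe B: V = Q/A = 0.0522/0.06469 = 0.8069 m/s; Re = 7632; ε/D = 0.000195; Haaland → f = 0.0335; ΔP_B = f(L/D)(ρV²/2) = 3802 Pa.
ΔP_A/ΔP_B = 6.371e+04/3802 = 16.8.

ΔP_A/ΔP_B ≈ 16.8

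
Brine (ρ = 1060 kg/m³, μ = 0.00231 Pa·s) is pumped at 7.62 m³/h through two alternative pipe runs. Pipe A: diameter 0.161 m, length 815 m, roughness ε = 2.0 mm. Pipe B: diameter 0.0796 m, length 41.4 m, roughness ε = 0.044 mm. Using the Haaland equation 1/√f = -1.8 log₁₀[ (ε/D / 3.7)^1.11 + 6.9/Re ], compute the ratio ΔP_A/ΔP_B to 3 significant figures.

Pipe A: V = Q/A = 0.002117/0.02036 = 0.104 m/s; Re = 7681; ε/D = 0.0124; Haaland → f = 0.04673; ΔP_A = f(L/D)(ρV²/2) = 1355 Pa.
Pipe B: V = Q/A = 0.002117/0.004976 = 0.4253 m/s; Re = 1.554e+04; ε/D = 0.000553; Haaland → f = 0.02834; ΔP_B = f(L/D)(ρV²/2) = 1413 Pa.
ΔP_A/ΔP_B = 1355/1413 = 0.959.

ΔP_A/ΔP_B ≈ 0.959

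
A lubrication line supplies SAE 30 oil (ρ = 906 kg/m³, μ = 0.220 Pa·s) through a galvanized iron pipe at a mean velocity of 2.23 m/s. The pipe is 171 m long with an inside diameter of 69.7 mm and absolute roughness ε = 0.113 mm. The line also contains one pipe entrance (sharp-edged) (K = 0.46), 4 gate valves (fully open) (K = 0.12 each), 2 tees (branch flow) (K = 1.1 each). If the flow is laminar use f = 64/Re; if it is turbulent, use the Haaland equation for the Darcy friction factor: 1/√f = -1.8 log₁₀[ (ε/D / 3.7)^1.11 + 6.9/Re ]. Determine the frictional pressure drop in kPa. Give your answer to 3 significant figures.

ΔP ≈ 560 kPa

Reynolds number Re = ρVD/μ = 906 · 2.23 · 0.0697 / 0.22 = 640.1.
Re < 2300 → laminar flow, so f = 64/Re = 64/640.1 = 0.09999 (the turbulent correlation is not needed).
Total minor-loss coefficient ΣK = 1·0.46 + 4·0.12 + 2·1.1 = 3.14.
ΔP = [f·L/D + ΣK]·(ρV²/2) = [0.09999·171/0.0697 + 3.14]·(906·2.23²/2) = [245.3 + 3.14]·2253 = 5.597e+05 Pa.
ΔP = 5.597e+05 Pa = 560 kPa.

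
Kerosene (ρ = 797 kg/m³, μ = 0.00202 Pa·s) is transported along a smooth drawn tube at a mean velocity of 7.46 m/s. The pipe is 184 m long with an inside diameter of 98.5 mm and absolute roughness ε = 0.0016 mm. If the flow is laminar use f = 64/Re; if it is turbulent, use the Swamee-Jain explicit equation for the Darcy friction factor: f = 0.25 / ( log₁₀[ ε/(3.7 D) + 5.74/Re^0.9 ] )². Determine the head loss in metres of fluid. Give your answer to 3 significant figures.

h_f ≈ 77.6 m

Reynolds number Re = ρVD/μ = 797 · 7.46 · 0.0985 / 0.00202 = 2.899e+05.
Re > 4000 → turbulent. Relative roughness ε/D = 1.6e-06/0.0985 = 1.62e-05. Swamee-Jain: f = 0.25/(log₁₀[1.62e-05/3.7 + 5.74/2.899e+05^0.9])² = 0.25/(log₁₀[4.39e-06 + 6.96e-05])² = 0.25/(-4.131)² = 0.01465.
Darcy-Weisbach: ΔP = f(L/D)(ρV²/2) = 0.01465·(184/0.0985)·(797·7.46²/2) = 0.01465·1868·2.218e+04 = 6.07e+05 Pa.
Head loss h_f = ΔP/(ρg) = 6.07e+05/(797·9.81) = 77.6 m.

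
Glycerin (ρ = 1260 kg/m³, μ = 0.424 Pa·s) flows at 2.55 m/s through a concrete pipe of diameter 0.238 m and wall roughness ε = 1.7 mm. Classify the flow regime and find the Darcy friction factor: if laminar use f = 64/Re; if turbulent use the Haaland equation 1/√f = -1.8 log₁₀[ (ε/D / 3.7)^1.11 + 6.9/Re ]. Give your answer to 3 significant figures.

Re = ρVD/μ = 1260·2.55·0.238/0.424 = 1804.
Re < 2300 → laminar, so f = 64/Re = 0.03549 (roughness is irrelevant in laminar flow).

f ≈ 0.0355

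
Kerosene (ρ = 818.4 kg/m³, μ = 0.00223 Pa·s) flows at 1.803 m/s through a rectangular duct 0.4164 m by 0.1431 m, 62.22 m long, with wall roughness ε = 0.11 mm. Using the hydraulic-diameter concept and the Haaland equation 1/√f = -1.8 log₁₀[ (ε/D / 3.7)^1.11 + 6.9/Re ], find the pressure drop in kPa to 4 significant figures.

ΔP ≈ 7.520 kPa

Hydraulic diameter D_h = 4A/P = 4·(0.4164·0.1431)/(2·(0.4164+0.1431)) = 0.2383/1.119 = 0.213 m.
Re = ρVD_h/μ = 818.4·1.803·0.213/0.00223 = 1.409e+05.
ε/D_h = 0.00011/0.213 = 0.000516; Haaland gives 1/√f = -1.8 log₁₀[5.26e-05+4.9e-05] = 7.188, so f = 0.01935.
ΔP = f(L/D_h)(ρV²/2) = 0.01935·62.22/0.213·1330 = 7520 Pa.
ΔP = 7.520 kPa.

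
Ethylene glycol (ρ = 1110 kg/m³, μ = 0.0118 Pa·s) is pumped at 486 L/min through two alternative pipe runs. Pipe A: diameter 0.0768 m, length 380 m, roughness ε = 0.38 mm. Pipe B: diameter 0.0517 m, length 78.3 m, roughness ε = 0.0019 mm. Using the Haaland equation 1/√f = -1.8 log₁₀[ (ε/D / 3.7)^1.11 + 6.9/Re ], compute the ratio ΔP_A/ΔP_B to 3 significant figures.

ΔP_A/ΔP_B ≈ 0.924

Pipe A: V = Q/A = 0.0081/0.004632 = 1.749 m/s; Re = 1.263e+04; ε/D = 0.00495; Haaland → f = 0.03611; ΔP_A = f(L/D)(ρV²/2) = 3.031e+05 Pa.
Pipe B: V = Q/A = 0.0081/0.002099 = 3.858 m/s; Re = 1.876e+04; ε/D = 3.68e-05; Haaland → f = 0.02622; ΔP_B = f(L/D)(ρV²/2) = 3.281e+05 Pa.
ΔP_A/ΔP_B = 3.031e+05/3.281e+05 = 0.924.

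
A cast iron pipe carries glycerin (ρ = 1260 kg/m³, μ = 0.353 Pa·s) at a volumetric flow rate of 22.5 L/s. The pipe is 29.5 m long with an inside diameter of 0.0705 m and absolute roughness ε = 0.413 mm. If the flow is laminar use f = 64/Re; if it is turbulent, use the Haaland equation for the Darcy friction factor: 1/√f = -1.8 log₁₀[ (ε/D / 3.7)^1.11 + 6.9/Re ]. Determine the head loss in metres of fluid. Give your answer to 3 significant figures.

h_f ≈ 31.3 m

Q = 22.5 L/s = 22.5/1000 = 0.0225 m³/s.
Cross-sectional area A = πD²/4 = π(0.0705)²/4 = 0.003904 m²; mean velocity V = Q/A = 0.0225/0.003904 = 5.764 m/s.
Reynolds number Re = ρVD/μ = 1260 · 5.764 · 0.0705 / 0.353 = 1450.
Re < 2300 → laminar flow, so f = 64/Re = 64/1450 = 0.04412 (the turbulent correlation is not needed).
Darcy-Weisbach: ΔP = f(L/D)(ρV²/2) = 0.04412·(29.5/0.0705)·(1260·5.764²/2) = 0.04412·418.4·2.093e+04 = 3.864e+05 Pa.
Head loss h_f = ΔP/(ρg) = 3.864e+05/(1260·9.81) = 31.3 m.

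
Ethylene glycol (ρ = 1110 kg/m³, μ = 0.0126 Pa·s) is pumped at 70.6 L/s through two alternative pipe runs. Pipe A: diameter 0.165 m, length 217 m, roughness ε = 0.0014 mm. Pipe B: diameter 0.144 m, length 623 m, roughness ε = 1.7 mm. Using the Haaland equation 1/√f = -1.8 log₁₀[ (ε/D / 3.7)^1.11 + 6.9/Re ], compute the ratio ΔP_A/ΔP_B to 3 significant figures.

Pipe A: V = Q/A = 0.0706/0.02138 = 3.302 m/s; Re = 4.799e+04; ε/D = 8.48e-06; Haaland → f = 0.02092; ΔP_A = f(L/D)(ρV²/2) = 1.665e+05 Pa.
Pipe B: V = Q/A = 0.0706/0.01629 = 4.335 m/s; Re = 5.499e+04; ε/D = 0.0118; Haaland → f = 0.04112; ΔP_B = f(L/D)(ρV²/2) = 1.855e+06 Pa.
ΔP_A/ΔP_B = 1.665e+05/1.855e+06 = 0.0897.

ΔP_A/ΔP_B ≈ 0.0897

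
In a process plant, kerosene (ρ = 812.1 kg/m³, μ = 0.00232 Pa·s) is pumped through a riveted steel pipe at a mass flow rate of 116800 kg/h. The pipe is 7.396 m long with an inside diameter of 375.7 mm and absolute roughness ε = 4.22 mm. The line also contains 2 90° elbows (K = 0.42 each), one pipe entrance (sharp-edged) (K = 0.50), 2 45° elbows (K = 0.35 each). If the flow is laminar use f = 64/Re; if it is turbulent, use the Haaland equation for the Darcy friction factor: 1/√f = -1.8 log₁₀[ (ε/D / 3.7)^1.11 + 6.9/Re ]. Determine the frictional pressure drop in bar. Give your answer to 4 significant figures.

ṁ = 116800 kg/h = 116800/3600 = 32.44 kg/s.
A = πD²/4 = π(0.3757)²/4 = 0.1109 m²; mean velocity V = ṁ/(ρA) = 32.44/(812.1 · 0.1109) = 0.3604 m/s.
Reynolds number Re = ρVD/μ = 812.1 · 0.3604 · 0.3757 / 0.00232 = 4.739e+04.
Re > 4000 → turbulent. Relative roughness ε/D = 0.00422/0.3757 = 0.0112. Haaland: 1/√f = -1.8 log₁₀[(0.0112/3.7)^1.11 + 6.9/4.739e+04] = -1.8 log₁₀[0.0016 + 0.000146] = 4.963, so f = 0.04061.
Total minor-loss coefficient ΣK = 2·0.42 + 1·0.5 + 2·0.35 = 2.04.
ΔP = [f·L/D + ΣK]·(ρV²/2) = [0.04061·7.396/0.3757 + 2.04]·(812.1·0.3604²/2) = [0.7994 + 2.04]·52.73 = 149.7 Pa.
ΔP = 149.7 Pa = 0.001497 bar.

ΔP ≈ 0.001497 bar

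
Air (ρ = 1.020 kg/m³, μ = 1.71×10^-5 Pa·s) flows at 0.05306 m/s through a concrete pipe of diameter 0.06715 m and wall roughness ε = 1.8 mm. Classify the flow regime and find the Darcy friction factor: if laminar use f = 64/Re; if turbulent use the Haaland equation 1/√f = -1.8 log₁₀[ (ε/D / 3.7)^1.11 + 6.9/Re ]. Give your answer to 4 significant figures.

f ≈ 0.3011

Re = ρVD/μ = 1.02·0.05306·0.06715/1.71e-05 = 212.5.
Re < 2300 → laminar, so f = 64/Re = 0.3011 (roughness is irrelevant in laminar flow).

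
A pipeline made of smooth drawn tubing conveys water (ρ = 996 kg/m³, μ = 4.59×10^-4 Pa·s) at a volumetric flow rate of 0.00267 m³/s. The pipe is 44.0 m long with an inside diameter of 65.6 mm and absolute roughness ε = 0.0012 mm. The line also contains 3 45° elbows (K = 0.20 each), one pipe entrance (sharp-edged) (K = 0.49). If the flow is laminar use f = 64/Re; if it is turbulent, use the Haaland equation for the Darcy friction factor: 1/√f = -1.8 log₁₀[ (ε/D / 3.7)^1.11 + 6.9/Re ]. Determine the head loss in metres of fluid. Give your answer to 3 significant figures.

h_f ≈ 0.407 m

Cross-sectional area A = πD²/4 = π(0.0656)²/4 = 0.00338 m²; mean velocity V = Q/A = 0.00267/0.00338 = 0.79 m/s.
Reynolds number Re = ρVD/μ = 996 · 0.79 · 0.0656 / 0.000459 = 1.125e+05.
Re > 4000 → turbulent. Relative roughness ε/D = 1.2e-06/0.0656 = 1.83e-05. Haaland: 1/√f = -1.8 log₁₀[(1.83e-05/3.7)^1.11 + 6.9/1.125e+05] = -1.8 log₁₀[1.29e-06 + 6.14e-05] = 7.566, so f = 0.01747.
Total minor-loss coefficient ΣK = 3·0.2 + 1·0.49 = 1.09.
ΔP = [f·L/D + ΣK]·(ρV²/2) = [0.01747·44/0.0656 + 1.09]·(996·0.79²/2) = [11.72 + 1.09]·310.8 = 3981 Pa.
Head loss h_f = ΔP/(ρg) = 3981/(996·9.81) = 0.407 m.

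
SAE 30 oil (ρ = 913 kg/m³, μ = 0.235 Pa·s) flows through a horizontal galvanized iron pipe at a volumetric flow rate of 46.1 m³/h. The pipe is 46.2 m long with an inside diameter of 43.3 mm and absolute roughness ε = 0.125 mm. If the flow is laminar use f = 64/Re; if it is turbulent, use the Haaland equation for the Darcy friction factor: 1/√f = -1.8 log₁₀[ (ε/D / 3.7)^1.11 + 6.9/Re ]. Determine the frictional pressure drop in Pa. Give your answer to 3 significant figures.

ΔP ≈ 1.61×10^6 Pa

Q = 46.1 m³/h = 46.1/3600 = 0.01281 m³/s.
Cross-sectional area A = πD²/4 = π(0.0433)²/4 = 0.001473 m²; mean velocity V = Q/A = 0.01281/0.001473 = 8.696 m/s.
Reynolds number Re = ρVD/μ = 913 · 8.696 · 0.0433 / 0.235 = 1463.
Re < 2300 → laminar flow, so f = 64/Re = 64/1463 = 0.04375 (the turbulent correlation is not needed).
Darcy-Weisbach: ΔP = f(L/D)(ρV²/2) = 0.04375·(46.2/0.0433)·(913·8.696²/2) = 0.04375·1067·3.452e+04 = 1.611e+06 Pa.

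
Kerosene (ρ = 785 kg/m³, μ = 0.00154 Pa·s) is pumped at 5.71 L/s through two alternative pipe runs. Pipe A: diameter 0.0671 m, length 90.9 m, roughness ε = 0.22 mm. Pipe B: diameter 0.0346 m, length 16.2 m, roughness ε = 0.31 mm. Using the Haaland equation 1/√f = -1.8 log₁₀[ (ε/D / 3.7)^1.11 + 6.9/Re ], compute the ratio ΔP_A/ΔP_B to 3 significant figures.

ΔP_A/ΔP_B ≈ 0.159

Pipe A: V = Q/A = 0.00571/0.003536 = 1.615 m/s; Re = 5.523e+04; ε/D = 0.00328; Haaland → f = 0.02882; ΔP_A = f(L/D)(ρV²/2) = 3.996e+04 Pa.
Pipe B: V = Q/A = 0.00571/0.0009402 = 6.073 m/s; Re = 1.071e+05; ε/D = 0.00896; Haaland → f = 0.03716; ΔP_B = f(L/D)(ρV²/2) = 2.519e+05 Pa.
ΔP_A/ΔP_B = 3.996e+04/2.519e+05 = 0.159.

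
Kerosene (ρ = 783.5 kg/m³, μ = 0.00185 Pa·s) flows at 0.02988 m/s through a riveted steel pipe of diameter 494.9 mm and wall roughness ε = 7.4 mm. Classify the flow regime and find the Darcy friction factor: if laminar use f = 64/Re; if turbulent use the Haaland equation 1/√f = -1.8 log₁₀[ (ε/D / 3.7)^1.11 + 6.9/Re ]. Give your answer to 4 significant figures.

Re = ρVD/μ = 783.5·0.02988·0.4949/0.00185 = 6263.
Re > 4000 → turbulent. ε/D = 0.0074/0.4949 = 0.015; Haaland: 1/√f = -1.8 log₁₀[0.0022 + 0.0011] = 4.465, so f = 0.05015.

f ≈ 0.05015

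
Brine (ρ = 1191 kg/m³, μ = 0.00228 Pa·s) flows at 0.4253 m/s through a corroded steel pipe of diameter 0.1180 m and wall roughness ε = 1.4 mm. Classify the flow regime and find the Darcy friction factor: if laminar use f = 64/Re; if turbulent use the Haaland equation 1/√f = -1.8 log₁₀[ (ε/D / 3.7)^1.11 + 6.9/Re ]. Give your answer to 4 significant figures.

Re = ρVD/μ = 1191·0.4253·0.118/0.00228 = 2.622e+04.
Re > 4000 → turbulent. ε/D = 0.0014/0.118 = 0.0119; Haaland: 1/√f = -1.8 log₁₀[0.0017 + 0.000263] = 4.871, so f = 0.04215.

f ≈ 0.04215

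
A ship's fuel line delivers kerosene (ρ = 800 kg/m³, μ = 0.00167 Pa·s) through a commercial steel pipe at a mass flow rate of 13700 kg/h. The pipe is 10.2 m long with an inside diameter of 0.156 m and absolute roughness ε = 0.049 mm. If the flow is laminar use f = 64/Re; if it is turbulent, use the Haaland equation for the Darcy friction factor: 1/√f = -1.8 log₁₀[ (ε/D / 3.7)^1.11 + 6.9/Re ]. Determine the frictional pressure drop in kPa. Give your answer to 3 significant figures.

ΔP ≈ 0.0433 kPa

ṁ = 13700 kg/h = 13700/3600 = 3.806 kg/s.
A = πD²/4 = π(0.156)²/4 = 0.01911 m²; mean velocity V = ṁ/(ρA) = 3.806/(800 · 0.01911) = 0.2489 m/s.
Reynolds number Re = ρVD/μ = 800 · 0.2489 · 0.156 / 0.00167 = 1.86e+04.
Re > 4000 → turbulent. Relative roughness ε/D = 4.9e-05/0.156 = 0.000314. Haaland: 1/√f = -1.8 log₁₀[(0.000314/3.7)^1.11 + 6.9/1.86e+04] = -1.8 log₁₀[3.03e-05 + 0.000371] = 6.114, so f = 0.02675.
Darcy-Weisbach: ΔP = f(L/D)(ρV²/2) = 0.02675·(10.2/0.156)·(800·0.2489²/2) = 0.02675·65.38·24.78 = 43.34 Pa.
ΔP = 43.34 Pa = 0.0433 kPa.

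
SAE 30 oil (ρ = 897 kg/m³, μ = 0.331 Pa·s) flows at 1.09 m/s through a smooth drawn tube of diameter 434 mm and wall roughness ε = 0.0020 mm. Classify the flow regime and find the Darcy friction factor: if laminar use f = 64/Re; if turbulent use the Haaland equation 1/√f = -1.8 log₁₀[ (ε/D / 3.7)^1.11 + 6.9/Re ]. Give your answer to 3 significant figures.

Re = ρVD/μ = 897·1.09·0.434/0.331 = 1282.
Re < 2300 → laminar, so f = 64/Re = 0.04992 (roughness is irrelevant in laminar flow).

f ≈ 0.0499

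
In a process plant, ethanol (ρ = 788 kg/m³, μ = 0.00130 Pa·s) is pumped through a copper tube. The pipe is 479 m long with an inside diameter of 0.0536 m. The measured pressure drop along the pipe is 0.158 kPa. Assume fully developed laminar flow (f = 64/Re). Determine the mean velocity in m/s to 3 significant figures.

For laminar flow, f = 64/Re with Re = ρVD/μ, so Darcy-Weisbach reduces to ΔP = 32μLV/D². Solving for V: V = ΔP·D²/(32μL) = 158·(0.0536)²/(32·0.0013·479) = 0.02278 m/s.
Check: Re = ρVD/μ = 788·0.02278·0.0536/0.0013 = 740.1 < 2300, so the laminar assumption holds.

V ≈ 0.0228 m/s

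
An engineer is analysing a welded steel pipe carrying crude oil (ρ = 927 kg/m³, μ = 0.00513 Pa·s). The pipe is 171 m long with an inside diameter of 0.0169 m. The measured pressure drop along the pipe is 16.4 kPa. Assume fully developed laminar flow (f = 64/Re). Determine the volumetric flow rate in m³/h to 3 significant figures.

Q ≈ 0.135 m³/h

For laminar flow, f = 64/Re with Re = ρVD/μ, so Darcy-Weisbach reduces to ΔP = 32μLV/D². Solving for V: V = ΔP·D²/(32μL) = 1.64e+04·(0.0169)²/(32·0.00513·171) = 0.1669 m/s.
Check: Re = ρVD/μ = 927·0.1669·0.0169/0.00513 = 509.6 < 2300, so the laminar assumption holds.
Q = V·A = 0.1669·(π/4·0.0169²) = 3.743e-05 m³/s = 0.135 m³/h.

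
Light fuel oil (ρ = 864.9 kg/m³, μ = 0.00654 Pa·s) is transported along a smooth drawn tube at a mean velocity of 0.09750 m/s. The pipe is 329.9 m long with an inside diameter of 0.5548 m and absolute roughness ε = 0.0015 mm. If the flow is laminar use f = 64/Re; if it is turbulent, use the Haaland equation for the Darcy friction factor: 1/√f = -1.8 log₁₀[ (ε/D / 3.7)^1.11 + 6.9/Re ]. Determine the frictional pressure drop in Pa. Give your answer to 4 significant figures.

ΔP ≈ 82.97 Pa

Reynolds number Re = ρVD/μ = 864.9 · 0.0975 · 0.5548 / 0.00654 = 7154.
Re > 4000 → turbulent. Relative roughness ε/D = 1.5e-06/0.5548 = 2.7e-06. Haaland: 1/√f = -1.8 log₁₀[(2.7e-06/3.7)^1.11 + 6.9/7154] = -1.8 log₁₀[1.54e-07 + 0.000965] = 5.428, so f = 0.03394.
Darcy-Weisbach: ΔP = f(L/D)(ρV²/2) = 0.03394·(329.9/0.5548)·(864.9·0.0975²/2) = 0.03394·594.6·4.111 = 82.97 Pa.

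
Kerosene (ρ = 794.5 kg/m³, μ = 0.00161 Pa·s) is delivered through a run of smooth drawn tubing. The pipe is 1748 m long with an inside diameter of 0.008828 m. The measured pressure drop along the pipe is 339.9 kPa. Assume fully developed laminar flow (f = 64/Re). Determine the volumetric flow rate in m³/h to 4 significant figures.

Q ≈ 0.06482 m³/h

For laminar flow, f = 64/Re with Re = ρVD/μ, so Darcy-Weisbach reduces to ΔP = 32μLV/D². Solving for V: V = ΔP·D²/(32μL) = 3.399e+05·(0.008828)²/(32·0.00161·1748) = 0.2941 m/s.
Check: Re = ρVD/μ = 794.5·0.2941·0.008828/0.00161 = 1281 < 2300, so the laminar assumption holds.
Q = V·A = 0.2941·(π/4·0.008828²) = 1.8e-05 m³/s = 0.06482 m³/h.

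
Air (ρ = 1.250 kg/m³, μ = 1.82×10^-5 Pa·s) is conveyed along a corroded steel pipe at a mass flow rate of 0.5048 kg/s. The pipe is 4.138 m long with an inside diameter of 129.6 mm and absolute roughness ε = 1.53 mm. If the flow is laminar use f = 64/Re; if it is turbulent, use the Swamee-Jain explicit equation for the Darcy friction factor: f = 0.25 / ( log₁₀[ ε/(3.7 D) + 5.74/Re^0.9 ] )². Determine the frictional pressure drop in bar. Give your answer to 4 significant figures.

A = πD²/4 = π(0.1296)²/4 = 0.01319 m²; mean velocity V = ṁ/(ρA) = 0.5048/(1.25 · 0.01319) = 30.61 m/s.
Reynolds number Re = ρVD/μ = 1.25 · 30.61 · 0.1296 / 1.82e-05 = 2.725e+05.
Re > 4000 → turbulent. Relative roughness ε/D = 0.00153/0.1296 = 0.0118. Swamee-Jain: f = 0.25/(log₁₀[0.0118/3.7 + 5.74/2.725e+05^0.9])² = 0.25/(log₁₀[0.00319 + 7.36e-05])² = 0.25/(-2.486)² = 0.04045.
Darcy-Weisbach: ΔP = f(L/D)(ρV²/2) = 0.04045·(4.138/0.1296)·(1.25·30.61²/2) = 0.04045·31.93·585.7 = 756.4 Pa.
ΔP = 756.4 Pa = 0.007564 bar.

ΔP ≈ 0.007564 bar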